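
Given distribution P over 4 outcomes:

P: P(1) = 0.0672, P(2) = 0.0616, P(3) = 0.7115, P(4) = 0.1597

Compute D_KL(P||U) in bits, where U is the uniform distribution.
0.7185 bits

U(i) = 1/4 for all i

D_KL(P||U) = Σ P(x) log₂(P(x) / (1/4))
           = Σ P(x) log₂(P(x)) + log₂(4)
           = log₂(4) - H(P)

H(P) = -Σ P(x) log₂(P(x)):
  -P(1)·log₂(P(1)) = -(0.0672)·log₂(0.0672) = 0.26177
  -P(2)·log₂(P(2)) = -(0.0616)·log₂(0.0616) = 0.24769
  -P(3)·log₂(P(3)) = -(0.7115)·log₂(0.7115) = 0.34939
  -P(4)·log₂(P(4)) = -(0.1597)·log₂(0.1597) = 0.42266
H(P) = 0.26177 + 0.24769 + 0.34939 + 0.42266 = 1.28151 bits

log₂(4) = 2.00000 bits

D_KL(P||U) = 2.00000 - 1.28151 = 0.71849 ≈ 0.7185 bits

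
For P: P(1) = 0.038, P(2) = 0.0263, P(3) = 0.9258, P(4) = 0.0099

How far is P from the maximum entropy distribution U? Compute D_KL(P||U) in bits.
1.5138 bits

U(i) = 1/4 for all i

D_KL(P||U) = Σ P(x) log₂(P(x) / (1/4))
           = Σ P(x) log₂(P(x)) + log₂(4)
           = log₂(4) - H(P)

H(P) = -Σ P(x) log₂(P(x)):
  -P(1)·log₂(P(1)) = -(0.038)·log₂(0.038) = 0.17928
  -P(2)·log₂(P(2)) = -(0.0263)·log₂(0.0263) = 0.13804
  -P(3)·log₂(P(3)) = -(0.9258)·log₂(0.9258) = 0.10297
  -P(4)·log₂(P(4)) = -(0.0099)·log₂(0.0099) = 0.06592
H(P) = 0.17928 + 0.13804 + 0.10297 + 0.06592 = 0.48621 bits

log₂(4) = 2.00000 bits

D_KL(P||U) = 2.00000 - 0.48621 = 1.51379 ≈ 1.5138 bits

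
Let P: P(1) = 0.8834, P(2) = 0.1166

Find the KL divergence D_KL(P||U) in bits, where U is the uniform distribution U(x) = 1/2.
0.4805 bits

U(i) = 1/2 for all i

D_KL(P||U) = Σ P(x) log₂(P(x) / (1/2))
           = Σ P(x) log₂(P(x)) + log₂(2)
           = log₂(2) - H(P)

H(P) = -Σ P(x) log₂(P(x)):
  -P(1)·log₂(P(1)) = -(0.8834)·log₂(0.8834) = 0.15801
  -P(2)·log₂(P(2)) = -(0.1166)·log₂(0.1166) = 0.36150
H(P) = 0.15801 + 0.36150 = 0.51951 bits

log₂(2) = 1.00000 bits

D_KL(P||U) = 1.00000 - 0.51951 = 0.48049 ≈ 0.4805 bits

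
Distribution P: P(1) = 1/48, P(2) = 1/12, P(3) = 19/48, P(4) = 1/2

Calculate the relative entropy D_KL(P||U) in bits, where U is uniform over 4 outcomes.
0.5557 bits

U(i) = 1/4 for all i

D_KL(P||U) = Σ P(x) log₂(P(x) / (1/4))
           = Σ P(x) log₂(P(x)) + log₂(4)
           = log₂(4) - H(P)

H(P) = -Σ P(x) log₂(P(x)):
  -P(1)·log₂(P(1)) = -(1/48)·log₂(1/48) = 0.11635
  -P(2)·log₂(P(2)) = -(1/12)·log₂(1/12) = 0.29875
  -P(3)·log₂(P(3)) = -(19/48)·log₂(19/48) = 0.52924
  -P(4)·log₂(P(4)) = -(1/2)·log₂(1/2) = 0.50000
H(P) = 0.11635 + 0.29875 + 0.52924 + 0.50000 = 1.44434 bits

log₂(4) = 2.00000 bits

D_KL(P||U) = 2.00000 - 1.44434 = 0.55566 ≈ 0.5557 bits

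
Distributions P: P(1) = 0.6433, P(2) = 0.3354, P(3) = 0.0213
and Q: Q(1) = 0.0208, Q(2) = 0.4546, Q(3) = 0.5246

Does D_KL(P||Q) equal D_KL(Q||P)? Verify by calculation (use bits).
D_KL(P||Q) = 2.9393 bits, D_KL(Q||P) = 2.5213 bits. No — D_KL(P||Q) ≠ D_KL(Q||P) for this pair.

D_KL(P||Q) = Σ P(x) log₂(P(x)/Q(x))

Computing term by term:
  P(1)·log₂(P(1)/Q(1)) = 0.6433·log₂(0.6433/0.0208) = 3.18487
  P(2)·log₂(P(2)/Q(2)) = 0.3354·log₂(0.3354/0.4546) = -0.14715
  P(3)·log₂(P(3)/Q(3)) = 0.0213·log₂(0.0213/0.5246) = -0.09845

D_KL(P||Q) = 3.18487 - 0.14715 - 0.09845 = 2.93927 ≈ 2.9393 bits

D_KL(Q||P) = Σ Q(x) log₂(Q(x)/P(x))

Computing term by term:
  Q(1)·log₂(Q(1)/P(1)) = 0.0208·log₂(0.0208/0.6433) = -0.10298
  Q(2)·log₂(Q(2)/P(2)) = 0.4546·log₂(0.4546/0.3354) = 0.19944
  Q(3)·log₂(Q(3)/P(3)) = 0.5246·log₂(0.5246/0.0213) = 2.42485

D_KL(Q||P) = -0.10298 + 0.19944 + 2.42485 = 2.52131 ≈ 2.5213 bits

These are NOT equal (difference: 0.4180 bits). KL divergence is asymmetric: D_KL(P||Q) ≠ D_KL(Q||P) in general.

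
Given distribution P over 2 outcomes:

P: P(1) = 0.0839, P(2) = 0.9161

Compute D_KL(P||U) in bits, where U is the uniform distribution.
0.5842 bits

U(i) = 1/2 for all i

D_KL(P||U) = Σ P(x) log₂(P(x) / (1/2))
           = Σ P(x) log₂(P(x)) + log₂(2)
           = log₂(2) - H(P)

H(P) = -Σ P(x) log₂(P(x)):
  -P(1)·log₂(P(1)) = -(0.0839)·log₂(0.0839) = 0.29996
  -P(2)·log₂(P(2)) = -(0.9161)·log₂(0.9161) = 0.11582
H(P) = 0.29996 + 0.11582 = 0.41578 bits

log₂(2) = 1.00000 bits

D_KL(P||U) = 1.00000 - 0.41578 = 0.58422 ≈ 0.5842 bits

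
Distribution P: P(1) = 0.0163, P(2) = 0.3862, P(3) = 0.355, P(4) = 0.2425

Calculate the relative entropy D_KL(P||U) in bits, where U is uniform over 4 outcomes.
0.3470 bits

U(i) = 1/4 for all i

D_KL(P||U) = Σ P(x) log₂(P(x) / (1/4))
           = Σ P(x) log₂(P(x)) + log₂(4)
           = log₂(4) - H(P)

H(P) = -Σ P(x) log₂(P(x)):
  -P(1)·log₂(P(1)) = -(0.0163)·log₂(0.0163) = 0.09681
  -P(2)·log₂(P(2)) = -(0.3862)·log₂(0.3862) = 0.53009
  -P(3)·log₂(P(3)) = -(0.355)·log₂(0.355) = 0.53041
  -P(4)·log₂(P(4)) = -(0.2425)·log₂(0.2425) = 0.49566
H(P) = 0.09681 + 0.53009 + 0.53041 + 0.49566 = 1.65297 bits

log₂(4) = 2.00000 bits

D_KL(P||U) = 2.00000 - 1.65297 = 0.34703 ≈ 0.3470 bits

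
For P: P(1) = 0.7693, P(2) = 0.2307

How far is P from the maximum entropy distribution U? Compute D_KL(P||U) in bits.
0.2208 bits

U(i) = 1/2 for all i

D_KL(P||U) = Σ P(x) log₂(P(x) / (1/2))
           = Σ P(x) log₂(P(x)) + log₂(2)
           = log₂(2) - H(P)

H(P) = -Σ P(x) log₂(P(x)):
  -P(1)·log₂(P(1)) = -(0.7693)·log₂(0.7693) = 0.29109
  -P(2)·log₂(P(2)) = -(0.2307)·log₂(0.2307) = 0.48814
H(P) = 0.29109 + 0.48814 = 0.77923 bits

log₂(2) = 1.00000 bits

D_KL(P||U) = 1.00000 - 0.77923 = 0.22077 ≈ 0.2208 bits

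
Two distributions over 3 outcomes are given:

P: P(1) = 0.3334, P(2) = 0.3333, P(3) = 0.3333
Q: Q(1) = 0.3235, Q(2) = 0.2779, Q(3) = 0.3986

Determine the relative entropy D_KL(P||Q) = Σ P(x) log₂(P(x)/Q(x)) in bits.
0.0159 bits

D_KL(P||Q) = Σ P(x) log₂(P(x)/Q(x))

Computing term by term:
  P(1)·log₂(P(1)/Q(1)) = 0.3334·log₂(0.3334/0.3235) = 0.01450
  P(2)·log₂(P(2)/Q(2)) = 0.3333·log₂(0.3333/0.2779) = 0.08741
  P(3)·log₂(P(3)/Q(3)) = 0.3333·log₂(0.3333/0.3986) = -0.08603

D_KL(P||Q) = 0.01450 + 0.08741 - 0.08603 = 0.01588 ≈ 0.0159 bits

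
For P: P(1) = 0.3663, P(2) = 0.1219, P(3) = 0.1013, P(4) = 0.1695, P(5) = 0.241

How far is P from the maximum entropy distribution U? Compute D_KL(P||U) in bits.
0.1577 bits

U(i) = 1/5 for all i

D_KL(P||U) = Σ P(x) log₂(P(x) / (1/5))
           = Σ P(x) log₂(P(x)) + log₂(5)
           = log₂(5) - H(P)

H(P) = -Σ P(x) log₂(P(x)):
  -P(1)·log₂(P(1)) = -(0.3663)·log₂(0.3663) = 0.53073
  -P(2)·log₂(P(2)) = -(0.1219)·log₂(0.1219) = 0.37012
  -P(3)·log₂(P(3)) = -(0.1013)·log₂(0.1013) = 0.33462
  -P(4)·log₂(P(4)) = -(0.1695)·log₂(0.1695) = 0.43403
  -P(5)·log₂(P(5)) = -(0.241)·log₂(0.241) = 0.49475
H(P) = 0.53073 + 0.37012 + 0.33462 + 0.43403 + 0.49475 = 2.16425 bits

log₂(5) = 2.32193 bits

D_KL(P||U) = 2.32193 - 2.16425 = 0.15768 ≈ 0.1577 bits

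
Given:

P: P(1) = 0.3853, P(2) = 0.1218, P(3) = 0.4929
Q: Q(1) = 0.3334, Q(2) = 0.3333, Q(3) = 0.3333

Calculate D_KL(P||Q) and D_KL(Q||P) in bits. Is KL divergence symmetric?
D_KL(P||Q) = 0.1818 bits, D_KL(Q||P) = 0.2263 bits. No, KL divergence is not symmetric.

D_KL(P||Q) = Σ P(x) log₂(P(x)/Q(x))

Computing term by term:
  P(1)·log₂(P(1)/Q(1)) = 0.3853·log₂(0.3853/0.3334) = 0.08042
  P(2)·log₂(P(2)/Q(2)) = 0.1218·log₂(0.1218/0.3333) = -0.17689
  P(3)·log₂(P(3)/Q(3)) = 0.4929·log₂(0.4929/0.3333) = 0.27823

D_KL(P||Q) = 0.08042 - 0.17689 + 0.27823 = 0.18176 ≈ 0.1818 bits

D_KL(Q||P) = Σ Q(x) log₂(Q(x)/P(x))

Computing term by term:
  Q(1)·log₂(Q(1)/P(1)) = 0.3334·log₂(0.3334/0.3853) = -0.06959
  Q(2)·log₂(Q(2)/P(2)) = 0.3333·log₂(0.3333/0.1218) = 0.48405
  Q(3)·log₂(Q(3)/P(3)) = 0.3333·log₂(0.3333/0.4929) = -0.18814

D_KL(Q||P) = -0.06959 + 0.48405 - 0.18814 = 0.22632 ≈ 0.2263 bits

These are NOT equal (difference: 0.0445 bits). KL divergence is asymmetric: D_KL(P||Q) ≠ D_KL(Q||P) in general.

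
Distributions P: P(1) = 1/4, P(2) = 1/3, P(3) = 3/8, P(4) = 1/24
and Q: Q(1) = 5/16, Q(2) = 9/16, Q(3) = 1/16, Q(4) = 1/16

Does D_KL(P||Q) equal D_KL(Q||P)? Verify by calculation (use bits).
D_KL(P||Q) = 0.6129 bits, D_KL(Q||P) = 0.4002 bits. No — D_KL(P||Q) ≠ D_KL(Q||P) for this pair.

D_KL(P||Q) = Σ P(x) log₂(P(x)/Q(x))

Computing term by term:
  P(1)·log₂(P(1)/Q(1)) = (1/4)·log₂((1/4)/(5/16)) = -0.08048
  P(2)·log₂(P(2)/Q(2)) = (1/3)·log₂((1/3)/(9/16)) = -0.25163
  P(3)·log₂(P(3)/Q(3)) = (3/8)·log₂((3/8)/(1/16)) = 0.96936
  P(4)·log₂(P(4)/Q(4)) = (1/24)·log₂((1/24)/(1/16)) = -0.02437

D_KL(P||Q) = -0.08048 - 0.25163 + 0.96936 - 0.02437 = 0.61288 ≈ 0.6129 bits

D_KL(Q||P) = Σ Q(x) log₂(Q(x)/P(x))

Computing term by term:
  Q(1)·log₂(Q(1)/P(1)) = (5/16)·log₂((5/16)/(1/4)) = 0.10060
  Q(2)·log₂(Q(2)/P(2)) = (9/16)·log₂((9/16)/(1/3)) = 0.42462
  Q(3)·log₂(Q(3)/P(3)) = (1/16)·log₂((1/16)/(3/8)) = -0.16156
  Q(4)·log₂(Q(4)/P(4)) = (1/16)·log₂((1/16)/(1/24)) = 0.03656

D_KL(Q||P) = 0.10060 + 0.42462 - 0.16156 + 0.03656 = 0.40022 ≈ 0.4002 bits

These are NOT equal (difference: 0.2127 bits). KL divergence is asymmetric: D_KL(P||Q) ≠ D_KL(Q||P) in general.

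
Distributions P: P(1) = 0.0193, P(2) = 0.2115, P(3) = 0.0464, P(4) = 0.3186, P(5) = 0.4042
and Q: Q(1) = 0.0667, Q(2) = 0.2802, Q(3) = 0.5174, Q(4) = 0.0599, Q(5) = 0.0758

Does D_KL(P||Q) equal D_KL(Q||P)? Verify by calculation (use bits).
D_KL(P||Q) = 1.4625 bits, D_KL(Q||P) = 1.7056 bits. No — D_KL(P||Q) ≠ D_KL(Q||P) for this pair.

D_KL(P||Q) = Σ P(x) log₂(P(x)/Q(x))

Computing term by term:
  P(1)·log₂(P(1)/Q(1)) = 0.0193·log₂(0.0193/0.0667) = -0.03453
  P(2)·log₂(P(2)/Q(2)) = 0.2115·log₂(0.2115/0.2802) = -0.08583
  P(3)·log₂(P(3)/Q(3)) = 0.0464·log₂(0.0464/0.5174) = -0.16143
  P(4)·log₂(P(4)/Q(4)) = 0.3186·log₂(0.3186/0.0599) = 0.76818
  P(5)·log₂(P(5)/Q(5)) = 0.4042·log₂(0.4042/0.0758) = 0.97606

D_KL(P||Q) = -0.03453 - 0.08583 - 0.16143 + 0.76818 + 0.97606 = 1.46245 ≈ 1.4625 bits

D_KL(Q||P) = Σ Q(x) log₂(Q(x)/P(x))

Computing term by term:
  Q(1)·log₂(Q(1)/P(1)) = 0.0667·log₂(0.0667/0.0193) = 0.11933
  Q(2)·log₂(Q(2)/P(2)) = 0.2802·log₂(0.2802/0.2115) = 0.11370
  Q(3)·log₂(Q(3)/P(3)) = 0.5174·log₂(0.5174/0.0464) = 1.80008
  Q(4)·log₂(Q(4)/P(4)) = 0.0599·log₂(0.0599/0.3186) = -0.14443
  Q(5)·log₂(Q(5)/P(5)) = 0.0758·log₂(0.0758/0.4042) = -0.18304

D_KL(Q||P) = 0.11933 + 0.11370 + 1.80008 - 0.14443 - 0.18304 = 1.70564 ≈ 1.7056 bits

These are NOT equal (difference: 0.2431 bits). KL divergence is asymmetric: D_KL(P||Q) ≠ D_KL(Q||P) in general.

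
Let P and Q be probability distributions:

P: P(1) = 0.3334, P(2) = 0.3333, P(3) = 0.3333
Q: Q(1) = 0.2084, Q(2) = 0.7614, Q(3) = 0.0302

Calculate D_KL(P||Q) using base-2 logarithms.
0.9834 bits

D_KL(P||Q) = Σ P(x) log₂(P(x)/Q(x))

Computing term by term:
  P(1)·log₂(P(1)/Q(1)) = 0.3334·log₂(0.3334/0.2084) = 0.22601
  P(2)·log₂(P(2)/Q(2)) = 0.3333·log₂(0.3333/0.7614) = -0.39724
  P(3)·log₂(P(3)/Q(3)) = 0.3333·log₂(0.3333/0.0302) = 1.15462

D_KL(P||Q) = 0.22601 - 0.39724 + 1.15462 = 0.98339 ≈ 0.9834 bits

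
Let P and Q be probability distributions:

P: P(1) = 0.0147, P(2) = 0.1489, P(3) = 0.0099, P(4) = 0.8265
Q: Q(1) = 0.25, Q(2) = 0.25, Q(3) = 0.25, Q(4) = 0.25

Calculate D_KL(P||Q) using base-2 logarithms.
1.2083 bits

D_KL(P||Q) = Σ P(x) log₂(P(x)/Q(x))

Computing term by term:
  P(1)·log₂(P(1)/Q(1)) = 0.0147·log₂(0.0147/0.25) = -0.06009
  P(2)·log₂(P(2)/Q(2)) = 0.1489·log₂(0.1489/0.25) = -0.11132
  P(3)·log₂(P(3)/Q(3)) = 0.0099·log₂(0.0099/0.25) = -0.04612
  P(4)·log₂(P(4)/Q(4)) = 0.8265·log₂(0.8265/0.25) = 1.42578

D_KL(P||Q) = -0.06009 - 0.11132 - 0.04612 + 1.42578 = 1.20825 ≈ 1.2083 bits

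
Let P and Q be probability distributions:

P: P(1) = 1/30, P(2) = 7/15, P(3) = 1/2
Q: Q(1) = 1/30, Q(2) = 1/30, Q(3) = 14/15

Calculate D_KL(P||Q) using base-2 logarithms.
1.3265 bits

D_KL(P||Q) = Σ P(x) log₂(P(x)/Q(x))

Computing term by term:
  P(1)·log₂(P(1)/Q(1)) = (1/30)·log₂((1/30)/(1/30)) = 0.00000
  P(2)·log₂(P(2)/Q(2)) = (7/15)·log₂((7/15)/(1/30)) = 1.77677
  P(3)·log₂(P(3)/Q(3)) = (1/2)·log₂((1/2)/(14/15)) = -0.45023

D_KL(P||Q) = 0.00000 + 1.77677 - 0.45023 = 1.32654 ≈ 1.3265 bits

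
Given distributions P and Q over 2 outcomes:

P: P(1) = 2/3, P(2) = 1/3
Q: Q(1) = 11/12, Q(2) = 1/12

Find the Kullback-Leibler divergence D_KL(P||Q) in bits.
0.3604 bits

D_KL(P||Q) = Σ P(x) log₂(P(x)/Q(x))

Computing term by term:
  P(1)·log₂(P(1)/Q(1)) = (2/3)·log₂((2/3)/(11/12)) = -0.30629
  P(2)·log₂(P(2)/Q(2)) = (1/3)·log₂((1/3)/(1/12)) = 0.66667

D_KL(P||Q) = -0.30629 + 0.66667 = 0.36038 ≈ 0.3604 bits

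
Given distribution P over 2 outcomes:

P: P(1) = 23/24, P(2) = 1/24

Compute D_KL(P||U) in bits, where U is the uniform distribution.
0.7501 bits

U(i) = 1/2 for all i

D_KL(P||U) = Σ P(x) log₂(P(x) / (1/2))
           = Σ P(x) log₂(P(x)) + log₂(2)
           = log₂(2) - H(P)

H(P) = -Σ P(x) log₂(P(x)):
  -P(1)·log₂(P(1)) = -(23/24)·log₂(23/24) = 0.05884
  -P(2)·log₂(P(2)) = -(1/24)·log₂(1/24) = 0.19104
H(P) = 0.05884 + 0.19104 = 0.24988 bits

log₂(2) = 1.00000 bits

D_KL(P||U) = 1.00000 - 0.24988 = 0.75012 ≈ 0.7501 bits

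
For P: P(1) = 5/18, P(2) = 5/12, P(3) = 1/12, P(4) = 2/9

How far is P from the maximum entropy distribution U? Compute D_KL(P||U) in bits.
0.1795 bits

U(i) = 1/4 for all i

D_KL(P||U) = Σ P(x) log₂(P(x) / (1/4))
           = Σ P(x) log₂(P(x)) + log₂(4)
           = log₂(4) - H(P)

H(P) = -Σ P(x) log₂(P(x)):
  -P(1)·log₂(P(1)) = -(5/18)·log₂(5/18) = 0.51333
  -P(2)·log₂(P(2)) = -(5/12)·log₂(5/12) = 0.52626
  -P(3)·log₂(P(3)) = -(1/12)·log₂(1/12) = 0.29875
  -P(4)·log₂(P(4)) = -(2/9)·log₂(2/9) = 0.48221
H(P) = 0.51333 + 0.52626 + 0.29875 + 0.48221 = 1.82055 bits

log₂(4) = 2.00000 bits

D_KL(P||U) = 2.00000 - 1.82055 = 0.17945 ≈ 0.1795 bits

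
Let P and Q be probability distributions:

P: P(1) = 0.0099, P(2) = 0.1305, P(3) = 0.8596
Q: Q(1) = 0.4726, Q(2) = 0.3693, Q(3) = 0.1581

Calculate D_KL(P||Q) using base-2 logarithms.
1.8488 bits

D_KL(P||Q) = Σ P(x) log₂(P(x)/Q(x))

Computing term by term:
  P(1)·log₂(P(1)/Q(1)) = 0.0099·log₂(0.0099/0.4726) = -0.05521
  P(2)·log₂(P(2)/Q(2)) = 0.1305·log₂(0.1305/0.3693) = -0.19585
  P(3)·log₂(P(3)/Q(3)) = 0.8596·log₂(0.8596/0.1581) = 2.09986

D_KL(P||Q) = -0.05521 - 0.19585 + 2.09986 = 1.84880 ≈ 1.8488 bits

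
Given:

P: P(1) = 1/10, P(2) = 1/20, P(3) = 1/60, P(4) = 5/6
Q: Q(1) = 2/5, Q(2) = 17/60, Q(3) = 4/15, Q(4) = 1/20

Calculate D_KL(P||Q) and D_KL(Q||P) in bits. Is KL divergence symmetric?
D_KL(P||Q) = 2.9906 bits, D_KL(Q||P) = 2.3728 bits. No, KL divergence is not symmetric.

D_KL(P||Q) = Σ P(x) log₂(P(x)/Q(x))

Computing term by term:
  P(1)·log₂(P(1)/Q(1)) = (1/10)·log₂((1/10)/(2/5)) = -0.20000
  P(2)·log₂(P(2)/Q(2)) = (1/20)·log₂((1/20)/(17/60)) = -0.12513
  P(3)·log₂(P(3)/Q(3)) = (1/60)·log₂((1/60)/(4/15)) = -0.06667
  P(4)·log₂(P(4)/Q(4)) = (5/6)·log₂((5/6)/(1/20)) = 3.38241

D_KL(P||Q) = -0.20000 - 0.12513 - 0.06667 + 3.38241 = 2.99061 ≈ 2.9906 bits

D_KL(Q||P) = Σ Q(x) log₂(Q(x)/P(x))

Computing term by term:
  Q(1)·log₂(Q(1)/P(1)) = (2/5)·log₂((2/5)/(1/10)) = 0.80000
  Q(2)·log₂(Q(2)/P(2)) = (17/60)·log₂((17/60)/(1/20)) = 0.70904
  Q(3)·log₂(Q(3)/P(3)) = (4/15)·log₂((4/15)/(1/60)) = 1.06667
  Q(4)·log₂(Q(4)/P(4)) = (1/20)·log₂((1/20)/(5/6)) = -0.20294

D_KL(Q||P) = 0.80000 + 0.70904 + 1.06667 - 0.20294 = 2.37277 ≈ 2.3728 bits

These are NOT equal (difference: 0.6178 bits). KL divergence is asymmetric: D_KL(P||Q) ≠ D_KL(Q||P) in general.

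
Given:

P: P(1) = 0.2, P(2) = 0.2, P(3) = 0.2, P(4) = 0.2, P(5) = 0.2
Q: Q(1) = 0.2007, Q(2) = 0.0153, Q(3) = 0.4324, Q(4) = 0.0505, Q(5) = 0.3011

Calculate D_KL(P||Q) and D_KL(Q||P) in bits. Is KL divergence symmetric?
D_KL(P||Q) = 0.7973 bits, D_KL(Q||P) = 0.5027 bits. No, KL divergence is not symmetric.

D_KL(P||Q) = Σ P(x) log₂(P(x)/Q(x))

Computing term by term:
  P(1)·log₂(P(1)/Q(1)) = 0.2·log₂(0.2/0.2007) = -0.00101
  P(2)·log₂(P(2)/Q(2)) = 0.2·log₂(0.2/0.0153) = 0.74168
  P(3)·log₂(P(3)/Q(3)) = 0.2·log₂(0.2/0.4324) = -0.22247
  P(4)·log₂(P(4)/Q(4)) = 0.2·log₂(0.2/0.0505) = 0.39713
  P(5)·log₂(P(5)/Q(5)) = 0.2·log₂(0.2/0.3011) = -0.11805

D_KL(P||Q) = -0.00101 + 0.74168 - 0.22247 + 0.39713 - 0.11805 = 0.79728 ≈ 0.7973 bits

D_KL(Q||P) = Σ Q(x) log₂(Q(x)/P(x))

Computing term by term:
  Q(1)·log₂(Q(1)/P(1)) = 0.2007·log₂(0.2007/0.2) = 0.00101
  Q(2)·log₂(Q(2)/P(2)) = 0.0153·log₂(0.0153/0.2) = -0.05674
  Q(3)·log₂(Q(3)/P(3)) = 0.4324·log₂(0.4324/0.2) = 0.48099
  Q(4)·log₂(Q(4)/P(4)) = 0.0505·log₂(0.0505/0.2) = -0.10028
  Q(5)·log₂(Q(5)/P(5)) = 0.3011·log₂(0.3011/0.2) = 0.17772

D_KL(Q||P) = 0.00101 - 0.05674 + 0.48099 - 0.10028 + 0.17772 = 0.50270 ≈ 0.5027 bits

These are NOT equal (difference: 0.2946 bits). KL divergence is asymmetric: D_KL(P||Q) ≠ D_KL(Q||P) in general.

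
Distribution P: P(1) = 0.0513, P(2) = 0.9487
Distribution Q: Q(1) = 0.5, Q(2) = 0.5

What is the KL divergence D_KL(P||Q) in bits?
0.7081 bits

D_KL(P||Q) = Σ P(x) log₂(P(x)/Q(x))

Computing term by term:
  P(1)·log₂(P(1)/Q(1)) = 0.0513·log₂(0.0513/0.5) = -0.16852
  P(2)·log₂(P(2)/Q(2)) = 0.9487·log₂(0.9487/0.5) = 0.87662

D_KL(P||Q) = -0.16852 + 0.87662 = 0.70810 ≈ 0.7081 bits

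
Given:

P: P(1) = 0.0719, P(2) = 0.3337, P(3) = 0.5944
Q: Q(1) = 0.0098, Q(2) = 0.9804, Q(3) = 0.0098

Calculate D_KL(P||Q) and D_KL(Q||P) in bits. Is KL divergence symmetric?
D_KL(P||Q) = 3.2082 bits, D_KL(Q||P) = 1.4381 bits. No, KL divergence is not symmetric.

D_KL(P||Q) = Σ P(x) log₂(P(x)/Q(x))

Computing term by term:
  P(1)·log₂(P(1)/Q(1)) = 0.0719·log₂(0.0719/0.0098) = 0.20672
  P(2)·log₂(P(2)/Q(2)) = 0.3337·log₂(0.3337/0.9804) = -0.51884
  P(3)·log₂(P(3)/Q(3)) = 0.5944·log₂(0.5944/0.0098) = 3.52034

D_KL(P||Q) = 0.20672 - 0.51884 + 3.52034 = 3.20822 ≈ 3.2082 bits

D_KL(Q||P) = Σ Q(x) log₂(Q(x)/P(x))

Computing term by term:
  Q(1)·log₂(Q(1)/P(1)) = 0.0098·log₂(0.0098/0.0719) = -0.02818
  Q(2)·log₂(Q(2)/P(2)) = 0.9804·log₂(0.9804/0.3337) = 1.52434
  Q(3)·log₂(Q(3)/P(3)) = 0.0098·log₂(0.0098/0.5944) = -0.05804

D_KL(Q||P) = -0.02818 + 1.52434 - 0.05804 = 1.43812 ≈ 1.4381 bits

These are NOT equal (difference: 1.7701 bits). KL divergence is asymmetric: D_KL(P||Q) ≠ D_KL(Q||P) in general.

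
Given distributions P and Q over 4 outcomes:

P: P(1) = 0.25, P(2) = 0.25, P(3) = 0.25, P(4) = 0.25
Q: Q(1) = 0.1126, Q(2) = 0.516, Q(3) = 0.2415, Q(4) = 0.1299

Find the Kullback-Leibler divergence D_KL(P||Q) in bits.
0.2749 bits

D_KL(P||Q) = Σ P(x) log₂(P(x)/Q(x))

Computing term by term:
  P(1)·log₂(P(1)/Q(1)) = 0.25·log₂(0.25/0.1126) = 0.28768
  P(2)·log₂(P(2)/Q(2)) = 0.25·log₂(0.25/0.516) = -0.26136
  P(3)·log₂(P(3)/Q(3)) = 0.25·log₂(0.25/0.2415) = 0.01248
  P(4)·log₂(P(4)/Q(4)) = 0.25·log₂(0.25/0.1299) = 0.23613

D_KL(P||Q) = 0.28768 - 0.26136 + 0.01248 + 0.23613 = 0.27493 ≈ 0.2749 bits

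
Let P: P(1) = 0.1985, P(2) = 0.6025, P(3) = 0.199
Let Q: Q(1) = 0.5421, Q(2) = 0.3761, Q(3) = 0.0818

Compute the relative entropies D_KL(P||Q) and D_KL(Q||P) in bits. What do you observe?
D_KL(P||Q) = 0.3771 bits, D_KL(Q||P) = 0.4251 bits. The two directions give different values (D_KL(Q||P) exceeds D_KL(P||Q) by 0.0480 bits): KL divergence is asymmetric.

D_KL(P||Q) = Σ P(x) log₂(P(x)/Q(x))

Computing term by term:
  P(1)·log₂(P(1)/Q(1)) = 0.1985·log₂(0.1985/0.5421) = -0.28771
  P(2)·log₂(P(2)/Q(2)) = 0.6025·log₂(0.6025/0.3761) = 0.40961
  P(3)·log₂(P(3)/Q(3)) = 0.199·log₂(0.199/0.0818) = 0.25524

D_KL(P||Q) = -0.28771 + 0.40961 + 0.25524 = 0.37714 ≈ 0.3771 bits

D_KL(Q||P) = Σ Q(x) log₂(Q(x)/P(x))

Computing term by term:
  Q(1)·log₂(Q(1)/P(1)) = 0.5421·log₂(0.5421/0.1985) = 0.78573
  Q(2)·log₂(Q(2)/P(2)) = 0.3761·log₂(0.3761/0.6025) = -0.25569
  Q(3)·log₂(Q(3)/P(3)) = 0.0818·log₂(0.0818/0.199) = -0.10492

D_KL(Q||P) = 0.78573 - 0.25569 - 0.10492 = 0.42512 ≈ 0.4251 bits

These are NOT equal (difference: 0.0480 bits). KL divergence is asymmetric: D_KL(P||Q) ≠ D_KL(Q||P) in general.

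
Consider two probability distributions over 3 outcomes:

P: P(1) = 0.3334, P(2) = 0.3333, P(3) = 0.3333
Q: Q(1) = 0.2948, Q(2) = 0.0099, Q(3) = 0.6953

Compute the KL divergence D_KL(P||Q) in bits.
1.3965 bits

D_KL(P||Q) = Σ P(x) log₂(P(x)/Q(x))

Computing term by term:
  P(1)·log₂(P(1)/Q(1)) = 0.3334·log₂(0.3334/0.2948) = 0.05918
  P(2)·log₂(P(2)/Q(2)) = 0.3333·log₂(0.3333/0.0099) = 1.69091
  P(3)·log₂(P(3)/Q(3)) = 0.3333·log₂(0.3333/0.6953) = -0.35357

D_KL(P||Q) = 0.05918 + 1.69091 - 0.35357 = 1.39652 ≈ 1.3965 bits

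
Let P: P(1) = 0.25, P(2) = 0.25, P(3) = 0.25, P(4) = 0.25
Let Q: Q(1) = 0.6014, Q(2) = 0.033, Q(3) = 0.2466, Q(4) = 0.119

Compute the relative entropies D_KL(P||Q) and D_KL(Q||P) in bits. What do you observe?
D_KL(P||Q) = 0.6864 bits, D_KL(Q||P) = 0.5329 bits. The two directions give different values (D_KL(P||Q) exceeds D_KL(Q||P) by 0.1535 bits): KL divergence is asymmetric.

D_KL(P||Q) = Σ P(x) log₂(P(x)/Q(x))

Computing term by term:
  P(1)·log₂(P(1)/Q(1)) = 0.25·log₂(0.25/0.6014) = -0.31660
  P(2)·log₂(P(2)/Q(2)) = 0.25·log₂(0.25/0.033) = 0.73035
  P(3)·log₂(P(3)/Q(3)) = 0.25·log₂(0.25/0.2466) = 0.00494
  P(4)·log₂(P(4)/Q(4)) = 0.25·log₂(0.25/0.119) = 0.26774

D_KL(P||Q) = -0.31660 + 0.73035 + 0.00494 + 0.26774 = 0.68643 ≈ 0.6864 bits

D_KL(Q||P) = Σ Q(x) log₂(Q(x)/P(x))

Computing term by term:
  Q(1)·log₂(Q(1)/P(1)) = 0.6014·log₂(0.6014/0.25) = 0.76161
  Q(2)·log₂(Q(2)/P(2)) = 0.033·log₂(0.033/0.25) = -0.09641
  Q(3)·log₂(Q(3)/P(3)) = 0.2466·log₂(0.2466/0.25) = -0.00487
  Q(4)·log₂(Q(4)/P(4)) = 0.119·log₂(0.119/0.25) = -0.12745

D_KL(Q||P) = 0.76161 - 0.09641 - 0.00487 - 0.12745 = 0.53288 ≈ 0.5329 bits

These are NOT equal (difference: 0.1535 bits). KL divergence is asymmetric: D_KL(P||Q) ≠ D_KL(Q||P) in general.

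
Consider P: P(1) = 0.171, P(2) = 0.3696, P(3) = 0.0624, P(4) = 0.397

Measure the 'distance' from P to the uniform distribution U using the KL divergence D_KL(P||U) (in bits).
0.2547 bits

U(i) = 1/4 for all i

D_KL(P||U) = Σ P(x) log₂(P(x) / (1/4))
           = Σ P(x) log₂(P(x)) + log₂(4)
           = log₂(4) - H(P)

H(P) = -Σ P(x) log₂(P(x)):
  -P(1)·log₂(P(1)) = -(0.171)·log₂(0.171) = 0.43570
  -P(2)·log₂(P(2)) = -(0.3696)·log₂(0.3696) = 0.53073
  -P(3)·log₂(P(3)) = -(0.0624)·log₂(0.0624) = 0.24974
  -P(4)·log₂(P(4)) = -(0.397)·log₂(0.397) = 0.52912
H(P) = 0.43570 + 0.53073 + 0.24974 + 0.52912 = 1.74529 bits

log₂(4) = 2.00000 bits

D_KL(P||U) = 2.00000 - 1.74529 = 0.25471 ≈ 0.2547 bits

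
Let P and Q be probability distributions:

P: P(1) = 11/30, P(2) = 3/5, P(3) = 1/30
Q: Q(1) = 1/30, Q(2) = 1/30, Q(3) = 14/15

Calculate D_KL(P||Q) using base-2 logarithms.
3.6102 bits

D_KL(P||Q) = Σ P(x) log₂(P(x)/Q(x))

Computing term by term:
  P(1)·log₂(P(1)/Q(1)) = (11/30)·log₂((11/30)/(1/30)) = 1.26846
  P(2)·log₂(P(2)/Q(2)) = (3/5)·log₂((3/5)/(1/30)) = 2.50196
  P(3)·log₂(P(3)/Q(3)) = (1/30)·log₂((1/30)/(14/15)) = -0.16025

D_KL(P||Q) = 1.26846 + 2.50196 - 0.16025 = 3.61017 ≈ 3.6102 bits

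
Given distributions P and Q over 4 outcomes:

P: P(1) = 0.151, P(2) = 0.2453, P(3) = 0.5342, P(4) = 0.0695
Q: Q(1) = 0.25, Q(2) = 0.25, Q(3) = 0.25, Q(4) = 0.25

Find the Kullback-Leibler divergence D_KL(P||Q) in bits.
0.3403 bits

D_KL(P||Q) = Σ P(x) log₂(P(x)/Q(x))

Computing term by term:
  P(1)·log₂(P(1)/Q(1)) = 0.151·log₂(0.151/0.25) = -0.10983
  P(2)·log₂(P(2)/Q(2)) = 0.2453·log₂(0.2453/0.25) = -0.00672
  P(3)·log₂(P(3)/Q(3)) = 0.5342·log₂(0.5342/0.25) = 0.58519
  P(4)·log₂(P(4)/Q(4)) = 0.0695·log₂(0.0695/0.25) = -0.12836

D_KL(P||Q) = -0.10983 - 0.00672 + 0.58519 - 0.12836 = 0.34028 ≈ 0.3403 bits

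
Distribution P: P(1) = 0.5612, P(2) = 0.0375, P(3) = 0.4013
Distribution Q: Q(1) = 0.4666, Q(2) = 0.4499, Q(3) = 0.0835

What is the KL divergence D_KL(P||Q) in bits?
0.9239 bits

D_KL(P||Q) = Σ P(x) log₂(P(x)/Q(x))

Computing term by term:
  P(1)·log₂(P(1)/Q(1)) = 0.5612·log₂(0.5612/0.4666) = 0.14946
  P(2)·log₂(P(2)/Q(2)) = 0.0375·log₂(0.0375/0.4499) = -0.13442
  P(3)·log₂(P(3)/Q(3)) = 0.4013·log₂(0.4013/0.0835) = 0.90888

D_KL(P||Q) = 0.14946 - 0.13442 + 0.90888 = 0.92392 ≈ 0.9239 bits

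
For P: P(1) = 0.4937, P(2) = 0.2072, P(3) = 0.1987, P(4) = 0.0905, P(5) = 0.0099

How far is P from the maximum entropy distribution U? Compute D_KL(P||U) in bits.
0.5058 bits

U(i) = 1/5 for all i

D_KL(P||U) = Σ P(x) log₂(P(x) / (1/5))
           = Σ P(x) log₂(P(x)) + log₂(5)
           = log₂(5) - H(P)

H(P) = -Σ P(x) log₂(P(x)):
  -P(1)·log₂(P(1)) = -(0.4937)·log₂(0.4937) = 0.50273
  -P(2)·log₂(P(2)) = -(0.2072)·log₂(0.2072) = 0.47053
  -P(3)·log₂(P(3)) = -(0.1987)·log₂(0.1987) = 0.46324
  -P(4)·log₂(P(4)) = -(0.0905)·log₂(0.0905) = 0.31367
  -P(5)·log₂(P(5)) = -(0.0099)·log₂(0.0099) = 0.06592
H(P) = 0.50273 + 0.47053 + 0.46324 + 0.31367 + 0.06592 = 1.81609 bits

log₂(5) = 2.32193 bits

D_KL(P||U) = 2.32193 - 1.81609 = 0.50584 ≈ 0.5058 bits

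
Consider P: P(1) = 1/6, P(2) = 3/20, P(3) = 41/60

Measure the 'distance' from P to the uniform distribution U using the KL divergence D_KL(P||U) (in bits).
0.3682 bits

U(i) = 1/3 for all i

D_KL(P||U) = Σ P(x) log₂(P(x) / (1/3))
           = Σ P(x) log₂(P(x)) + log₂(3)
           = log₂(3) - H(P)

H(P) = -Σ P(x) log₂(P(x)):
  -P(1)·log₂(P(1)) = -(1/6)·log₂(1/6) = 0.43083
  -P(2)·log₂(P(2)) = -(3/20)·log₂(3/20) = 0.41054
  -P(3)·log₂(P(3)) = -(41/60)·log₂(41/60) = 0.37538
H(P) = 0.43083 + 0.41054 + 0.37538 = 1.21675 bits

log₂(3) = 1.58496 bits

D_KL(P||U) = 1.58496 - 1.21675 = 0.36821 ≈ 0.3682 bits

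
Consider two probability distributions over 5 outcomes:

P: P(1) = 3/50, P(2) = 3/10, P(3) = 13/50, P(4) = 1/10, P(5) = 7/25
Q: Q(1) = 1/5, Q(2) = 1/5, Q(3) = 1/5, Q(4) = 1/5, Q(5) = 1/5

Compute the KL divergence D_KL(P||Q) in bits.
0.2056 bits

D_KL(P||Q) = Σ P(x) log₂(P(x)/Q(x))

Computing term by term:
  P(1)·log₂(P(1)/Q(1)) = (3/50)·log₂((3/50)/(1/5)) = -0.10422
  P(2)·log₂(P(2)/Q(2)) = (3/10)·log₂((3/10)/(1/5)) = 0.17549
  P(3)·log₂(P(3)/Q(3)) = (13/50)·log₂((13/50)/(1/5)) = 0.09841
  P(4)·log₂(P(4)/Q(4)) = (1/10)·log₂((1/10)/(1/5)) = -0.10000
  P(5)·log₂(P(5)/Q(5)) = (7/25)·log₂((7/25)/(1/5)) = 0.13592

D_KL(P||Q) = -0.10422 + 0.17549 + 0.09841 - 0.10000 + 0.13592 = 0.20560 ≈ 0.2056 bits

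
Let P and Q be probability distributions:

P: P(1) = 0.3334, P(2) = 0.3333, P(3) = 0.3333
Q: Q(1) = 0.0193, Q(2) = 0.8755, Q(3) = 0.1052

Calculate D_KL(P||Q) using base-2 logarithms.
1.4606 bits

D_KL(P||Q) = Σ P(x) log₂(P(x)/Q(x))

Computing term by term:
  P(1)·log₂(P(1)/Q(1)) = 0.3334·log₂(0.3334/0.0193) = 1.37047
  P(2)·log₂(P(2)/Q(2)) = 0.3333·log₂(0.3333/0.8755) = -0.46438
  P(3)·log₂(P(3)/Q(3)) = 0.3333·log₂(0.3333/0.1052) = 0.55451

D_KL(P||Q) = 1.37047 - 0.46438 + 0.55451 = 1.46060 ≈ 1.4606 bits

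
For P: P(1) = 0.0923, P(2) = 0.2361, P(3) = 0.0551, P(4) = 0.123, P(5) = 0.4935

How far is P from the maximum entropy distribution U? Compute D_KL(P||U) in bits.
0.4079 bits

U(i) = 1/5 for all i

D_KL(P||U) = Σ P(x) log₂(P(x) / (1/5))
           = Σ P(x) log₂(P(x)) + log₂(5)
           = log₂(5) - H(P)

H(P) = -Σ P(x) log₂(P(x)):
  -P(1)·log₂(P(1)) = -(0.0923)·log₂(0.0923) = 0.31728
  -P(2)·log₂(P(2)) = -(0.2361)·log₂(0.2361) = 0.49169
  -P(3)·log₂(P(3)) = -(0.0551)·log₂(0.0551) = 0.23042
  -P(4)·log₂(P(4)) = -(0.123)·log₂(0.123) = 0.37186
  -P(5)·log₂(P(5)) = -(0.4935)·log₂(0.4935) = 0.50282
H(P) = 0.31728 + 0.49169 + 0.23042 + 0.37186 + 0.50282 = 1.91407 bits

log₂(5) = 2.32193 bits

D_KL(P||U) = 2.32193 - 1.91407 = 0.40786 ≈ 0.4079 bits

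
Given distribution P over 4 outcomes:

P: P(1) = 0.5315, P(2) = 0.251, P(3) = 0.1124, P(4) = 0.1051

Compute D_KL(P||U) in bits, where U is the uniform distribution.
0.3188 bits

U(i) = 1/4 for all i

D_KL(P||U) = Σ P(x) log₂(P(x) / (1/4))
           = Σ P(x) log₂(P(x)) + log₂(4)
           = log₂(4) - H(P)

H(P) = -Σ P(x) log₂(P(x)):
  -P(1)·log₂(P(1)) = -(0.5315)·log₂(0.5315) = 0.48465
  -P(2)·log₂(P(2)) = -(0.251)·log₂(0.251) = 0.50055
  -P(3)·log₂(P(3)) = -(0.1124)·log₂(0.1124) = 0.35443
  -P(4)·log₂(P(4)) = -(0.1051)·log₂(0.1051) = 0.34159
H(P) = 0.48465 + 0.50055 + 0.35443 + 0.34159 = 1.68122 bits

log₂(4) = 2.00000 bits

D_KL(P||U) = 2.00000 - 1.68122 = 0.31878 ≈ 0.3188 bits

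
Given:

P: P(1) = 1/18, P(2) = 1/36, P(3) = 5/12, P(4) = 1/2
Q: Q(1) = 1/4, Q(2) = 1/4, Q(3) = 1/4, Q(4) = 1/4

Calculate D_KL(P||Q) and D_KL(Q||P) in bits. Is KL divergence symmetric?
D_KL(P||Q) = 0.5985 bits, D_KL(Q||P) = 0.9007 bits. No, KL divergence is not symmetric.

D_KL(P||Q) = Σ P(x) log₂(P(x)/Q(x))

Computing term by term:
  P(1)·log₂(P(1)/Q(1)) = (1/18)·log₂((1/18)/(1/4)) = -0.12055
  P(2)·log₂(P(2)/Q(2)) = (1/36)·log₂((1/36)/(1/4)) = -0.08805
  P(3)·log₂(P(3)/Q(3)) = (5/12)·log₂((5/12)/(1/4)) = 0.30707
  P(4)·log₂(P(4)/Q(4)) = (1/2)·log₂((1/2)/(1/4)) = 0.50000

D_KL(P||Q) = -0.12055 - 0.08805 + 0.30707 + 0.50000 = 0.59847 ≈ 0.5985 bits

D_KL(Q||P) = Σ Q(x) log₂(Q(x)/P(x))

Computing term by term:
  Q(1)·log₂(Q(1)/P(1)) = (1/4)·log₂((1/4)/(1/18)) = 0.54248
  Q(2)·log₂(Q(2)/P(2)) = (1/4)·log₂((1/4)/(1/36)) = 0.79248
  Q(3)·log₂(Q(3)/P(3)) = (1/4)·log₂((1/4)/(5/12)) = -0.18424
  Q(4)·log₂(Q(4)/P(4)) = (1/4)·log₂((1/4)/(1/2)) = -0.25000

D_KL(Q||P) = 0.54248 + 0.79248 - 0.18424 - 0.25000 = 0.90072 ≈ 0.9007 bits

These are NOT equal (difference: 0.3022 bits). KL divergence is asymmetric: D_KL(P||Q) ≠ D_KL(Q||P) in general.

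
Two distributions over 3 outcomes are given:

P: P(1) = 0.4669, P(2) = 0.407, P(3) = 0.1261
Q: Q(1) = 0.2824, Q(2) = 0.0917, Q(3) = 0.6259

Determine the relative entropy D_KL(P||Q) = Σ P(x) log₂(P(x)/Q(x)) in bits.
0.9223 bits

D_KL(P||Q) = Σ P(x) log₂(P(x)/Q(x))

Computing term by term:
  P(1)·log₂(P(1)/Q(1)) = 0.4669·log₂(0.4669/0.2824) = 0.33868
  P(2)·log₂(P(2)/Q(2)) = 0.407·log₂(0.407/0.0917) = 0.87506
  P(3)·log₂(P(3)/Q(3)) = 0.1261·log₂(0.1261/0.6259) = -0.29146

D_KL(P||Q) = 0.33868 + 0.87506 - 0.29146 = 0.92228 ≈ 0.9223 bits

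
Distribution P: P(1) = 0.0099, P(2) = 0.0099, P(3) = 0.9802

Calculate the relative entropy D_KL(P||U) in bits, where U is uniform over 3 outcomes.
1.4248 bits

U(i) = 1/3 for all i

D_KL(P||U) = Σ P(x) log₂(P(x) / (1/3))
           = Σ P(x) log₂(P(x)) + log₂(3)
           = log₂(3) - H(P)

H(P) = -Σ P(x) log₂(P(x)):
  -P(1)·log₂(P(1)) = -(0.0099)·log₂(0.0099) = 0.06592
  -P(2)·log₂(P(2)) = -(0.0099)·log₂(0.0099) = 0.06592
  -P(3)·log₂(P(3)) = -(0.9802)·log₂(0.9802) = 0.02828
H(P) = 0.06592 + 0.06592 + 0.02828 = 0.16012 bits

log₂(3) = 1.58496 bits

D_KL(P||U) = 1.58496 - 0.16012 = 1.42484 ≈ 1.4248 bits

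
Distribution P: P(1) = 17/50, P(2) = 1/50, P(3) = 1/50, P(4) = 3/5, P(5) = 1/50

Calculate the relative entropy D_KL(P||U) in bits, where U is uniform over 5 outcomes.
1.0119 bits

U(i) = 1/5 for all i

D_KL(P||U) = Σ P(x) log₂(P(x) / (1/5))
           = Σ P(x) log₂(P(x)) + log₂(5)
           = log₂(5) - H(P)

H(P) = -Σ P(x) log₂(P(x)):
  -P(1)·log₂(P(1)) = -(17/50)·log₂(17/50) = 0.52917
  -P(2)·log₂(P(2)) = -(1/50)·log₂(1/50) = 0.11288
  -P(3)·log₂(P(3)) = -(1/50)·log₂(1/50) = 0.11288
  -P(4)·log₂(P(4)) = -(3/5)·log₂(3/5) = 0.44218
  -P(5)·log₂(P(5)) = -(1/50)·log₂(1/50) = 0.11288
H(P) = 0.52917 + 0.11288 + 0.11288 + 0.44218 + 0.11288 = 1.30999 bits

log₂(5) = 2.32193 bits

D_KL(P||U) = 2.32193 - 1.30999 = 1.01194 ≈ 1.0119 bits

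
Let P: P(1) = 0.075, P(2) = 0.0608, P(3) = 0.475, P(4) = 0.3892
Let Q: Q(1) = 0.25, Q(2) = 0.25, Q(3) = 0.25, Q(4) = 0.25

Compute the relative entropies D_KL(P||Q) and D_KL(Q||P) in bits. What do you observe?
D_KL(P||Q) = 0.4341 bits, D_KL(Q||P) = 0.5530 bits. The two directions give different values (D_KL(Q||P) exceeds D_KL(P||Q) by 0.1189 bits): KL divergence is asymmetric.

D_KL(P||Q) = Σ P(x) log₂(P(x)/Q(x))

Computing term by term:
  P(1)·log₂(P(1)/Q(1)) = 0.075·log₂(0.075/0.25) = -0.13027
  P(2)·log₂(P(2)/Q(2)) = 0.0608·log₂(0.0608/0.25) = -0.12402
  P(3)·log₂(P(3)/Q(3)) = 0.475·log₂(0.475/0.25) = 0.43985
  P(4)·log₂(P(4)/Q(4)) = 0.3892·log₂(0.3892/0.25) = 0.24854

D_KL(P||Q) = -0.13027 - 0.12402 + 0.43985 + 0.24854 = 0.43410 ≈ 0.4341 bits

D_KL(Q||P) = Σ Q(x) log₂(Q(x)/P(x))

Computing term by term:
  Q(1)·log₂(Q(1)/P(1)) = 0.25·log₂(0.25/0.075) = 0.43424
  Q(2)·log₂(Q(2)/P(2)) = 0.25·log₂(0.25/0.0608) = 0.50995
  Q(3)·log₂(Q(3)/P(3)) = 0.25·log₂(0.25/0.475) = -0.23150
  Q(4)·log₂(Q(4)/P(4)) = 0.25·log₂(0.25/0.3892) = -0.15965

D_KL(Q||P) = 0.43424 + 0.50995 - 0.23150 - 0.15965 = 0.55304 ≈ 0.5530 bits

These are NOT equal (difference: 0.1189 bits). KL divergence is asymmetric: D_KL(P||Q) ≠ D_KL(Q||P) in general.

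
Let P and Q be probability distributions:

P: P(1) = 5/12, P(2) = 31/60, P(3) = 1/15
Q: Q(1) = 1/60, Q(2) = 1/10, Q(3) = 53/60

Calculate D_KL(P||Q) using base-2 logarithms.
2.9105 bits

D_KL(P||Q) = Σ P(x) log₂(P(x)/Q(x))

Computing term by term:
  P(1)·log₂(P(1)/Q(1)) = (5/12)·log₂((5/12)/(1/60)) = 1.93494
  P(2)·log₂(P(2)/Q(2)) = (31/60)·log₂((31/60)/(1/10)) = 1.22410
  P(3)·log₂(P(3)/Q(3)) = (1/15)·log₂((1/15)/(53/60)) = -0.24853

D_KL(P||Q) = 1.93494 + 1.22410 - 0.24853 = 2.91051 ≈ 2.9105 bits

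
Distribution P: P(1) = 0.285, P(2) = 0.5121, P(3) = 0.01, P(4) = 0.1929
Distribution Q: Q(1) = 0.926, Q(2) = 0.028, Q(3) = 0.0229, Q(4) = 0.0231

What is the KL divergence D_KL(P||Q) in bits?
2.2414 bits

D_KL(P||Q) = Σ P(x) log₂(P(x)/Q(x))

Computing term by term:
  P(1)·log₂(P(1)/Q(1)) = 0.285·log₂(0.285/0.926) = -0.48451
  P(2)·log₂(P(2)/Q(2)) = 0.5121·log₂(0.5121/0.028) = 2.14720
  P(3)·log₂(P(3)/Q(3)) = 0.01·log₂(0.01/0.0229) = -0.01195
  P(4)·log₂(P(4)/Q(4)) = 0.1929·log₂(0.1929/0.0231) = 0.59064

D_KL(P||Q) = -0.48451 + 2.14720 - 0.01195 + 0.59064 = 2.24138 ≈ 2.2414 bits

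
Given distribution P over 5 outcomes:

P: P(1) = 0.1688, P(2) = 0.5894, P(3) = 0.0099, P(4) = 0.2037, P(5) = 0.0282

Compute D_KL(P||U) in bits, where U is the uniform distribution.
0.7605 bits

U(i) = 1/5 for all i

D_KL(P||U) = Σ P(x) log₂(P(x) / (1/5))
           = Σ P(x) log₂(P(x)) + log₂(5)
           = log₂(5) - H(P)

H(P) = -Σ P(x) log₂(P(x)):
  -P(1)·log₂(P(1)) = -(0.1688)·log₂(0.1688) = 0.43324
  -P(2)·log₂(P(2)) = -(0.5894)·log₂(0.5894) = 0.44952
  -P(3)·log₂(P(3)) = -(0.0099)·log₂(0.0099) = 0.06592
  -P(4)·log₂(P(4)) = -(0.2037)·log₂(0.2037) = 0.46759
  -P(5)·log₂(P(5)) = -(0.0282)·log₂(0.0282) = 0.14518
H(P) = 0.43324 + 0.44952 + 0.06592 + 0.46759 + 0.14518 = 1.56145 bits

log₂(5) = 2.32193 bits

D_KL(P||U) = 2.32193 - 1.56145 = 0.76048 ≈ 0.7605 bits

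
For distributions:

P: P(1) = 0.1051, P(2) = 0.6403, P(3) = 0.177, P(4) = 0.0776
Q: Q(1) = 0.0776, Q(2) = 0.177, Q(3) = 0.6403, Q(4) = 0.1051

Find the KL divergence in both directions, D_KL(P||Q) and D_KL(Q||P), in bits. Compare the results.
D_KL(P||Q) = 0.8715 bits, D_KL(Q||P) = 0.8715 bits. The two directions give exactly the same value for this pair.

D_KL(P||Q) = Σ P(x) log₂(P(x)/Q(x))

Computing term by term:
  P(1)·log₂(P(1)/Q(1)) = 0.1051·log₂(0.1051/0.0776) = 0.04600
  P(2)·log₂(P(2)/Q(2)) = 0.6403·log₂(0.6403/0.177) = 1.18776
  P(3)·log₂(P(3)/Q(3)) = 0.177·log₂(0.177/0.6403) = -0.32833
  P(4)·log₂(P(4)/Q(4)) = 0.0776·log₂(0.0776/0.1051) = -0.03396

D_KL(P||Q) = 0.04600 + 1.18776 - 0.32833 - 0.03396 = 0.87147 ≈ 0.8715 bits

D_KL(Q||P) = Σ Q(x) log₂(Q(x)/P(x))

Computing term by term:
  Q(1)·log₂(Q(1)/P(1)) = 0.0776·log₂(0.0776/0.1051) = -0.03396
  Q(2)·log₂(Q(2)/P(2)) = 0.177·log₂(0.177/0.6403) = -0.32833
  Q(3)·log₂(Q(3)/P(3)) = 0.6403·log₂(0.6403/0.177) = 1.18776
  Q(4)·log₂(Q(4)/P(4)) = 0.1051·log₂(0.1051/0.0776) = 0.04600

D_KL(Q||P) = -0.03396 - 0.32833 + 1.18776 + 0.04600 = 0.87147 ≈ 0.8715 bits

These ARE equal here. Q is P with outcomes relabeled (Q(1) = P(4), Q(2) = P(3), Q(3) = P(2), Q(4) = P(1)) by a relabeling that is its own inverse, so the two sums contain exactly the same terms in a different order. This is a special case — KL divergence is not symmetric in general: D_KL(P||Q) ≠ D_KL(Q||P) for most P, Q.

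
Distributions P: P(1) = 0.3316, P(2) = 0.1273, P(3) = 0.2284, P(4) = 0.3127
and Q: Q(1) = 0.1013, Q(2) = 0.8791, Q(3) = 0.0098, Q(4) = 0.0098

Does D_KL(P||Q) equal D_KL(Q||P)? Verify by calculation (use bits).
D_KL(P||Q) = 2.8122 bits, D_KL(Q||P) = 2.1840 bits. No — D_KL(P||Q) ≠ D_KL(Q||P) for this pair.

D_KL(P||Q) = Σ P(x) log₂(P(x)/Q(x))

Computing term by term:
  P(1)·log₂(P(1)/Q(1)) = 0.3316·log₂(0.3316/0.1013) = 0.56730
  P(2)·log₂(P(2)/Q(2)) = 0.1273·log₂(0.1273/0.8791) = -0.35489
  P(3)·log₂(P(3)/Q(3)) = 0.2284·log₂(0.2284/0.0098) = 1.03754
  P(4)·log₂(P(4)/Q(4)) = 0.3127·log₂(0.3127/0.0098) = 1.56220

D_KL(P||Q) = 0.56730 - 0.35489 + 1.03754 + 1.56220 = 2.81215 ≈ 2.8122 bits

D_KL(Q||P) = Σ Q(x) log₂(Q(x)/P(x))

Computing term by term:
  Q(1)·log₂(Q(1)/P(1)) = 0.1013·log₂(0.1013/0.3316) = -0.17331
  Q(2)·log₂(Q(2)/P(2)) = 0.8791·log₂(0.8791/0.1273) = 2.45075
  Q(3)·log₂(Q(3)/P(3)) = 0.0098·log₂(0.0098/0.2284) = -0.04452
  Q(4)·log₂(Q(4)/P(4)) = 0.0098·log₂(0.0098/0.3127) = -0.04896

D_KL(Q||P) = -0.17331 + 2.45075 - 0.04452 - 0.04896 = 2.18396 ≈ 2.1840 bits

These are NOT equal (difference: 0.6282 bits). KL divergence is asymmetric: D_KL(P||Q) ≠ D_KL(Q||P) in general.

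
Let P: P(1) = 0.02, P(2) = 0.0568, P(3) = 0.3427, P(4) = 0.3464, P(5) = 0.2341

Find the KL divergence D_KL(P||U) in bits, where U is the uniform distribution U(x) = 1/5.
0.4243 bits

U(i) = 1/5 for all i

D_KL(P||U) = Σ P(x) log₂(P(x) / (1/5))
           = Σ P(x) log₂(P(x)) + log₂(5)
           = log₂(5) - H(P)

H(P) = -Σ P(x) log₂(P(x)):
  -P(1)·log₂(P(1)) = -(0.02)·log₂(0.02) = 0.11288
  -P(2)·log₂(P(2)) = -(0.0568)·log₂(0.0568) = 0.23504
  -P(3)·log₂(P(3)) = -(0.3427)·log₂(0.3427) = 0.52947
  -P(4)·log₂(P(4)) = -(0.3464)·log₂(0.3464) = 0.52982
  -P(5)·log₂(P(5)) = -(0.2341)·log₂(0.2341) = 0.49039
H(P) = 0.11288 + 0.23504 + 0.52947 + 0.52982 + 0.49039 = 1.89760 bits

log₂(5) = 2.32193 bits

D_KL(P||U) = 2.32193 - 1.89760 = 0.42433 ≈ 0.4243 bits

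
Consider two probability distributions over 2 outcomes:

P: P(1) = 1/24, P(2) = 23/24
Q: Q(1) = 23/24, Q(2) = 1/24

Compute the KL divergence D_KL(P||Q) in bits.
4.1466 bits

D_KL(P||Q) = Σ P(x) log₂(P(x)/Q(x))

Computing term by term:
  P(1)·log₂(P(1)/Q(1)) = (1/24)·log₂((1/24)/(23/24)) = -0.18848
  P(2)·log₂(P(2)/Q(2)) = (23/24)·log₂((23/24)/(1/24)) = 4.33508

D_KL(P||Q) = -0.18848 + 4.33508 = 4.14660 ≈ 4.1466 bits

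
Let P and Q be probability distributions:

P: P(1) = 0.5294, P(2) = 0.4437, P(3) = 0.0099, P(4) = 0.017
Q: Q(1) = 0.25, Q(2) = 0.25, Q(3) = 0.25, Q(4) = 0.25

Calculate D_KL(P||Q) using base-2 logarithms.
0.8282 bits

D_KL(P||Q) = Σ P(x) log₂(P(x)/Q(x))

Computing term by term:
  P(1)·log₂(P(1)/Q(1)) = 0.5294·log₂(0.5294/0.25) = 0.57304
  P(2)·log₂(P(2)/Q(2)) = 0.4437·log₂(0.4437/0.25) = 0.36723
  P(3)·log₂(P(3)/Q(3)) = 0.0099·log₂(0.0099/0.25) = -0.04612
  P(4)·log₂(P(4)/Q(4)) = 0.017·log₂(0.017/0.25) = -0.06593

D_KL(P||Q) = 0.57304 + 0.36723 - 0.04612 - 0.06593 = 0.82822 ≈ 0.8282 bits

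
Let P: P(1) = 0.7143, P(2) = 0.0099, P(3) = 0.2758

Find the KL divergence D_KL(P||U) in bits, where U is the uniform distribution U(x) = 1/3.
0.6598 bits

U(i) = 1/3 for all i

D_KL(P||U) = Σ P(x) log₂(P(x) / (1/3))
           = Σ P(x) log₂(P(x)) + log₂(3)
           = log₂(3) - H(P)

H(P) = -Σ P(x) log₂(P(x)):
  -P(1)·log₂(P(1)) = -(0.7143)·log₂(0.7143) = 0.34672
  -P(2)·log₂(P(2)) = -(0.0099)·log₂(0.0099) = 0.06592
  -P(3)·log₂(P(3)) = -(0.2758)·log₂(0.2758) = 0.51252
H(P) = 0.34672 + 0.06592 + 0.51252 = 0.92516 bits

log₂(3) = 1.58496 bits

D_KL(P||U) = 1.58496 - 0.92516 = 0.65980 ≈ 0.6598 bits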